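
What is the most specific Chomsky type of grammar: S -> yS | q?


Right-linear: every RHS is a terminal or a terminal followed by one nonterminal
Classification: Type 3 (Regular)


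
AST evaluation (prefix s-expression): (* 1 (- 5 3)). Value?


Evaluate inner: (- 5 3) = 2
Evaluate root: (* 1 2) = 2
Result: 2


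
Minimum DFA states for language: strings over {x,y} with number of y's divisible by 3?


Track (count of y) mod 3: states 0..2, accept at 0
Minimal DFA: 3 states


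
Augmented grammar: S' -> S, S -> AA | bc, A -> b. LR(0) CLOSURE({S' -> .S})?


Start: S' -> .S
For each item with dot before a nonterminal B, add B -> .γ for every B-production
Closure: [S' -> .S, S -> .AA, S -> .bc, A -> .b]


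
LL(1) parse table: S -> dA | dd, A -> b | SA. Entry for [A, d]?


For [A, d]: 'd' ∈ FIRST(SA)
Entry: A -> SA


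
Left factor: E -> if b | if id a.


Common prefix: 'if'
Factored: E -> if E', E' -> b | id a


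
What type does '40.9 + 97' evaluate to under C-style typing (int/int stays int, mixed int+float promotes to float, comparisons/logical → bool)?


Operand types: float + int
Rule: mixed int/float promotes to float; int/int stays int
Result type: float


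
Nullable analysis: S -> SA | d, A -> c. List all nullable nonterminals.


A nonterminal is nullable iff some alternative derives ε (directly, or every symbol in it is nullable)
Nullable: {}


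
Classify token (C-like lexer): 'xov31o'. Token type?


Pattern: letter/underscore followed by alphanumerics, not a keyword
Type: IDENTIFIER


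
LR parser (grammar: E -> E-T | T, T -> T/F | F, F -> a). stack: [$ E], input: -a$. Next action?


shift '-' to continue E -> E-T
Action: shift


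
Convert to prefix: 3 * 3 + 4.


left-to-right (same/higher precedence on left): tree is (+ (* 3 3) 4)
Prefix: + * 3 3 4


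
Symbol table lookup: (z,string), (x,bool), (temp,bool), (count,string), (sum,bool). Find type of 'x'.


Lookup 'x' → type bool


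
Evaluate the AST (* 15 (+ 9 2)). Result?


Evaluate inner: (+ 9 2) = 11
Evaluate root: (* 15 11) = 165
Result: 165


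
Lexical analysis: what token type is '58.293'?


Pattern: digits with a decimal point
Type: FLOAT_LITERAL


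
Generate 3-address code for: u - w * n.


Break into single-operator statements:
t1 = w * n
t2 = u - t1


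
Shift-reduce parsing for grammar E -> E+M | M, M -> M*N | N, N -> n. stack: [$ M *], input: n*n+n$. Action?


no handle; shift 'n'
Action: shift


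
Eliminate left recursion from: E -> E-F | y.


Left-recursive alternatives: E-F; non-recursive: y
Introduce E': E -> yE', E' -> -FE' | ε


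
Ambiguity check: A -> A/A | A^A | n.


'n/n^n' has two parse trees (no precedence encoded between / and ^)
Ambiguous


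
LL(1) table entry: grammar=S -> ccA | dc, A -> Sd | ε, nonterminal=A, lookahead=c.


For [A, c]: 'c' ∈ FIRST(Sd)
Entry: A -> Sd


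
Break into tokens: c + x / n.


Scan left to right, longest-match per lexeme
Tokens: ID(c), OP(+), ID(x), OP(/), ID(n)


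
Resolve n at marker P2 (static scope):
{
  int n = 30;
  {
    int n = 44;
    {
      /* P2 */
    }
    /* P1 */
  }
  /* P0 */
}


P2's block does not declare n; resolves to the enclosing declaration at depth 1
n = 44


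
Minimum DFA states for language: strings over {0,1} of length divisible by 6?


Track length mod 6: states 0..5, accept at 0
Minimal DFA: 6 states


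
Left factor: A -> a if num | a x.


Common prefix: 'a'
Factored: A -> a A', A' -> if num | x


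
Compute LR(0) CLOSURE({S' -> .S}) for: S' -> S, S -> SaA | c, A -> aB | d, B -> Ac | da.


Start: S' -> .S
For each item with dot before a nonterminal B, add B -> .γ for every B-production
Closure: [S' -> .S, S -> .SaA, S -> .c]


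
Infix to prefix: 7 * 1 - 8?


left-to-right (same/higher precedence on left): tree is (- (* 7 1) 8)
Prefix: - * 7 1 8


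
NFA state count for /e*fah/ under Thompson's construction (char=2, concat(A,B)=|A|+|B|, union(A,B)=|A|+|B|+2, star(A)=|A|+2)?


Syntax tree has 4 char leaf(s), 0 union(s), 1 star(s)
chars contribute 4×2 = 8; each union adds +2; each star adds +2
Total: 8 + 0 + 2 = 10 states


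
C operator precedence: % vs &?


'%' is multiplicative (level 10); '&' is bitwise AND (level 5)
Higher level binds tighter
'%' has higher precedence than '&'


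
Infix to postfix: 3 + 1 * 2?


* has higher precedence, evaluate 1*2 first
Postfix: 3 1 2 * +


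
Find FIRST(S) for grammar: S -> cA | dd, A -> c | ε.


Per alternative of S: FIRST(cA) = {c}; FIRST(dd) = {d}
FIRST(S) = {c, d}


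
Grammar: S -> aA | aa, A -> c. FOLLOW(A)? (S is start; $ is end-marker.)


$ ∈ FOLLOW(S). For each A -> αBβ: add FIRST(β)\{ε} to FOLLOW(B); if β nullable, add FOLLOW(A).
FOLLOW(A) = {$}


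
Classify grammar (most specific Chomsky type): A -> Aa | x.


Left-linear: every RHS is a terminal or one nonterminal followed by a terminal
Classification: Type 3 (Regular)


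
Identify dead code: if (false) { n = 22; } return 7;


condition is constant false, so the whole block is unreachable
Dead: 'if (false) { n = 22; }'


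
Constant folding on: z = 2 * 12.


2 * 12 = 24 at compile time
Optimized: z = 24


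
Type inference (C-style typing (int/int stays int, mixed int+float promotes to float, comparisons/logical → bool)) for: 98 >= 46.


Operand types: int >= int
Rule: comparison yields bool
Result type: bool


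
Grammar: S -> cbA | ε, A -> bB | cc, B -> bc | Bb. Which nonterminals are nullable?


A nonterminal is nullable iff some alternative derives ε (directly, or every symbol in it is nullable)
Nullable: {S}


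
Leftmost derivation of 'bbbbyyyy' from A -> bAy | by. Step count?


Derivation: A => bAy => bbAyy => bbbAyyy => bbbbyyyy
Steps: 4


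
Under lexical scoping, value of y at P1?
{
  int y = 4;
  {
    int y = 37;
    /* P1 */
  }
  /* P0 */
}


y declared in the same block as P1
y = 37


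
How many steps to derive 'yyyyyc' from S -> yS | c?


Derivation: S => yS => yyS => yyyS => yyyyS => yyyyyS => yyyyyc
Steps: 6


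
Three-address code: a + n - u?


Break into single-operator statements:
t1 = a + n
t2 = t1 - u


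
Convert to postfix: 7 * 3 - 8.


Left to right (same or higher precedence on left)
Postfix: 7 3 * 8 -


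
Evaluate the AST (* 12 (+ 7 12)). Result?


Evaluate inner: (+ 7 12) = 19
Evaluate root: (* 12 19) = 228
Result: 228


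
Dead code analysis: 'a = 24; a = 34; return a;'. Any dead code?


first assignment to a is overwritten before any read
Dead: 'a = 24'


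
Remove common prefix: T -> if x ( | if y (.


Common prefix: 'if'
Factored: T -> if T', T' -> x ( | y (


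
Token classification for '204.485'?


Pattern: digits with a decimal point
Type: FLOAT_LITERAL


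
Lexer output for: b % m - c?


Scan left to right, longest-match per lexeme
Tokens: ID(b), OP(%), ID(m), OP(-), ID(c)


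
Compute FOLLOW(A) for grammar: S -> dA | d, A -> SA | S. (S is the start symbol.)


$ ∈ FOLLOW(S). For each A -> αBβ: add FIRST(β)\{ε} to FOLLOW(B); if β nullable, add FOLLOW(A).
FOLLOW(A) = {$, d}


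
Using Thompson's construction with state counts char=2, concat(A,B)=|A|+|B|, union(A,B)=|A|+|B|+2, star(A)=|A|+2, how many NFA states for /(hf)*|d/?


Syntax tree has 3 char leaf(s), 1 union(s), 1 star(s)
chars contribute 3×2 = 6; each union adds +2; each star adds +2
Total: 6 + 2 + 2 = 10 states


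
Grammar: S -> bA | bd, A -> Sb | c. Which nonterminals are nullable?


A nonterminal is nullable iff some alternative derives ε (directly, or every symbol in it is nullable)
Nullable: {}


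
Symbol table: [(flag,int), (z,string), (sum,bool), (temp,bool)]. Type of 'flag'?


Lookup 'flag' → type int


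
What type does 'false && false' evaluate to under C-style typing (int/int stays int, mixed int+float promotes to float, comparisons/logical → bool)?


Operand types: bool && bool
Rule: logical operators take bool operands and yield bool
Result type: bool


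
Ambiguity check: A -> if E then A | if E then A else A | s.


dangling else: 'if E then if E then s else s' parses two ways
Ambiguous


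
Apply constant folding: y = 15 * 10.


15 * 10 = 150 at compile time
Optimized: y = 150


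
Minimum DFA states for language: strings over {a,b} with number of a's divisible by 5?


Track (count of a) mod 5: states 0..4, accept at 0
Minimal DFA: 5 states


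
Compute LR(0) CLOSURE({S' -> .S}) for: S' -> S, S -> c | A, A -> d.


Start: S' -> .S
For each item with dot before a nonterminal B, add B -> .γ for every B-production
Closure: [S' -> .S, S -> .c, S -> .A, A -> .d]


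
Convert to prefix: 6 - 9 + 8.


left-to-right (same/higher precedence on left): tree is (+ (- 6 9) 8)
Prefix: + - 6 9 8


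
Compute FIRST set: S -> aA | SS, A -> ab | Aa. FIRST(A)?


Per alternative of A: FIRST(ab) = {a}; FIRST(Aa) = {a}
FIRST(A) = {a}


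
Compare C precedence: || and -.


'-' is additive (level 9); '||' is logical OR (level 1)
Higher level binds tighter
'-' has higher precedence than '||'


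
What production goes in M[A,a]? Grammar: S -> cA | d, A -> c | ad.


For [A, a]: 'a' ∈ FIRST(ad)
Entry: A -> ad


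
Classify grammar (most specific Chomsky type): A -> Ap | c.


Left-linear: every RHS is a terminal or one nonterminal followed by a terminal
Classification: Type 3 (Regular)


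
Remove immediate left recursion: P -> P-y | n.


Left-recursive alternatives: P-y; non-recursive: n
Introduce P': P -> nP', P' -> -yP' | ε


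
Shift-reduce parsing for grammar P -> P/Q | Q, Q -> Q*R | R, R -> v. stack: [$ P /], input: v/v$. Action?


no handle ('P/' is not any RHS); shift 'v'
Action: shift


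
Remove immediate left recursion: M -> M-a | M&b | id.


Left-recursive alternatives: M-a, M&b; non-recursive: id
Introduce M': M -> idM', M' -> -aM' | &bM' | ε


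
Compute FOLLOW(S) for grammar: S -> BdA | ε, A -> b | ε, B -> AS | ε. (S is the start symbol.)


$ ∈ FOLLOW(S). For each A -> αBβ: add FIRST(β)\{ε} to FOLLOW(B); if β nullable, add FOLLOW(A).
FOLLOW(S) = {$, d}


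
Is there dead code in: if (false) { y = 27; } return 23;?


condition is constant false, so the whole block is unreachable
Dead: 'if (false) { y = 27; }'


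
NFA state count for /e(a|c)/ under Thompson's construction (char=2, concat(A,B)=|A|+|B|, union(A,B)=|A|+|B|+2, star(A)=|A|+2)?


Syntax tree has 3 char leaf(s), 1 union(s), 0 star(s)
chars contribute 3×2 = 6; each union adds +2; each star adds +2
Total: 6 + 2 + 0 = 8 states


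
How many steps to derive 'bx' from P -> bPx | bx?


Derivation: P => bx
Steps: 1


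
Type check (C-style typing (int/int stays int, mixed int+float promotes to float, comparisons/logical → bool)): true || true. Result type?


Operand types: bool || bool
Rule: logical operators take bool operands and yield bool
Result type: bool


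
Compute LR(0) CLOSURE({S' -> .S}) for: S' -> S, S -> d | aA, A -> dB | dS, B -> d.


Start: S' -> .S
For each item with dot before a nonterminal B, add B -> .γ for every B-production
Closure: [S' -> .S, S -> .d, S -> .aA]


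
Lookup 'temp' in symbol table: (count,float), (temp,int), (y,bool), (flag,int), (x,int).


Lookup 'temp' → type int


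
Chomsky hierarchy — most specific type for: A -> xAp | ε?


Single nonterminal LHS, but x^n p^n is not regular
Classification: Type 2 (Context-Free)


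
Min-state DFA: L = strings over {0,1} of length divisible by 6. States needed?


Track length mod 6: states 0..5, accept at 0
Minimal DFA: 6 states


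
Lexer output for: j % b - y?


Scan left to right, longest-match per lexeme
Tokens: ID(j), OP(%), ID(b), OP(-), ID(y)


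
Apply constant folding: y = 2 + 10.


2 + 10 = 12 at compile time
Optimized: y = 12


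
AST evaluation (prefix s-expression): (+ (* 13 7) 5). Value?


Evaluate inner: (* 13 7) = 91
Evaluate root: (+ 91 5) = 96
Result: 96


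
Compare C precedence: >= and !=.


'>=' is relational (level 7); '!=' is equality (level 6)
Higher level binds tighter
'>=' has higher precedence than '!='


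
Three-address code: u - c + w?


Break into single-operator statements:
t1 = u - c
t2 = t1 + w


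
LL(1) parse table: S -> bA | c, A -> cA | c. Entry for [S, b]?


For [S, b]: 'b' ∈ FIRST(bA)
Entry: S -> bA


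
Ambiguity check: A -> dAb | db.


balanced d^n…b^n: each string has a unique parse
Unambiguous


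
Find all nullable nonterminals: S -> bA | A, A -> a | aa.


A nonterminal is nullable iff some alternative derives ε (directly, or every symbol in it is nullable)
Nullable: {}


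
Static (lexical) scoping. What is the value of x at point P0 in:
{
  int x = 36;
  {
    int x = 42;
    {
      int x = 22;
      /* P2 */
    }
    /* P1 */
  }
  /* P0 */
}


x declared in the same block as P0
x = 36


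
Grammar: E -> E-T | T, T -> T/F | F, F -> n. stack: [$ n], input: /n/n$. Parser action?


'n' on top is the handle for F -> n
Action: reduce (F -> n)


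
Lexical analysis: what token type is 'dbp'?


Pattern: letter/underscore followed by alphanumerics, not a keyword
Type: IDENTIFIER


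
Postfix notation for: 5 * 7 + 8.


Left to right (same or higher precedence on left)
Postfix: 5 7 * 8 +


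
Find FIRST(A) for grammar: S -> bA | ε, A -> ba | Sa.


Per alternative of A: FIRST(ba) = {b}; FIRST(Sa) = {a, b}
FIRST(A) = {a, b}


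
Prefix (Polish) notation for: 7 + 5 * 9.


'*' binds tighter: tree is (+ 7 (* 5 9))
Prefix: + 7 * 5 9


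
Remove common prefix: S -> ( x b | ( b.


Common prefix: '('
Factored: S -> ( S', S' -> x b | b


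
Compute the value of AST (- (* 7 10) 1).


Evaluate inner: (* 7 10) = 70
Evaluate root: (- 70 1) = 69
Result: 69


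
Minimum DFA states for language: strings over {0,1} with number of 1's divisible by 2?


Track (count of 1) mod 2: states 0..1, accept at 0
Minimal DFA: 2 states


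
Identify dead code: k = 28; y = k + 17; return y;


k is read by y's definition; y is returned
No dead code


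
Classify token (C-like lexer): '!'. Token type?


Pattern: operator symbol
Type: OPERATOR


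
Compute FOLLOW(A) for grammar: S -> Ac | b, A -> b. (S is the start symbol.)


$ ∈ FOLLOW(S). For each A -> αBβ: add FIRST(β)\{ε} to FOLLOW(B); if β nullable, add FOLLOW(A).
FOLLOW(A) = {c}


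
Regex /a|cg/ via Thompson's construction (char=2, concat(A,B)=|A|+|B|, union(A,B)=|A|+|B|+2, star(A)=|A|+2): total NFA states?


Syntax tree has 3 char leaf(s), 1 union(s), 0 star(s)
chars contribute 3×2 = 6; each union adds +2; each star adds +2
Total: 6 + 2 + 0 = 8 states


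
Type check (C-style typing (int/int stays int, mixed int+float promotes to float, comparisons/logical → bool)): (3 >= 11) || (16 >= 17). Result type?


Operand types: bool || bool
Rule: logical operators take bool operands and yield bool
Result type: bool


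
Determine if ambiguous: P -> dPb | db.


balanced d^n…b^n: each string has a unique parse
Unambiguous


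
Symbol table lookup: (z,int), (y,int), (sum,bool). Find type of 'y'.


Lookup 'y' → type int


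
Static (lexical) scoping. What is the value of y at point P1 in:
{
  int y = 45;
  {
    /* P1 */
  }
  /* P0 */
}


P1's block does not declare y; resolves to the enclosing declaration at depth 0
y = 45


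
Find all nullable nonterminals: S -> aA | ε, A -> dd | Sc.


A nonterminal is nullable iff some alternative derives ε (directly, or every symbol in it is nullable)
Nullable: {S}


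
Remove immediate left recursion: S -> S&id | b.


Left-recursive alternatives: S&id; non-recursive: b
Introduce S': S -> bS', S' -> &idS' | ε


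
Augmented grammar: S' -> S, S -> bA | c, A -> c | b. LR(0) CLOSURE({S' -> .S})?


Start: S' -> .S
For each item with dot before a nonterminal B, add B -> .γ for every B-production
Closure: [S' -> .S, S -> .bA, S -> .c]


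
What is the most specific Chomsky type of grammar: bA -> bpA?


LHS has context (more than one symbol) and |LHS| ≤ |RHS|
Classification: Type 1 (Context-Sensitive)


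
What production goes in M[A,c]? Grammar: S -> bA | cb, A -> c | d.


For [A, c]: 'c' ∈ FIRST(c)
Entry: A -> c


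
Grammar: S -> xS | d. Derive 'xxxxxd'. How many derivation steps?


Derivation: S => xS => xxS => xxxS => xxxxS => xxxxxS => xxxxxd
Steps: 6


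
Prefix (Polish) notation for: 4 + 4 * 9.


'*' binds tighter: tree is (+ 4 (* 4 9))
Prefix: + 4 * 4 9


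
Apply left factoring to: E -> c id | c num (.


Common prefix: 'c'
Factored: E -> c E', E' -> id | num (


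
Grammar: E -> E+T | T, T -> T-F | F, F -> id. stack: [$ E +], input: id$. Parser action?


no handle ('E+' is not any RHS); shift 'id'
Action: shift


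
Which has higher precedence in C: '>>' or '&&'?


'>>' is shift (level 8); '&&' is logical AND (level 2)
Higher level binds tighter
'>>' has higher precedence than '&&'


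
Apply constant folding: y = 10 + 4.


10 + 4 = 14 at compile time
Optimized: y = 14


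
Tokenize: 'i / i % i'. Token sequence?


Scan left to right, longest-match per lexeme
Tokens: ID(i), OP(/), ID(i), OP(%), ID(i)


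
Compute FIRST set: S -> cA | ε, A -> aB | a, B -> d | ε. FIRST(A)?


Per alternative of A: FIRST(aB) = {a}; FIRST(a) = {a}
FIRST(A) = {a}


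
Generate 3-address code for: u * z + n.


Break into single-operator statements:
t1 = u * z
t2 = t1 + n


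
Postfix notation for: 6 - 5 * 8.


* has higher precedence, evaluate 5*8 first
Postfix: 6 5 8 * -


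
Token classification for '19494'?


Pattern: digits only
Type: INTEGER_LITERAL


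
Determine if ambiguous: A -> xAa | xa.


balanced x^n…a^n: each string has a unique parse
Unambiguous


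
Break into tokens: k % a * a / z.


Scan left to right, longest-match per lexeme
Tokens: ID(k), OP(%), ID(a), OP(*), ID(a), OP(/), ID(z)


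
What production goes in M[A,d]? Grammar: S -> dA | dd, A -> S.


For [A, d]: 'd' ∈ FIRST(S)
Entry: A -> S


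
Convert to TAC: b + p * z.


Break into single-operator statements:
t1 = p * z
t2 = b + t1


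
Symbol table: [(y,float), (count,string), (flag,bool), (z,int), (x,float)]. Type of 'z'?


Lookup 'z' → type int


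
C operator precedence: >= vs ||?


'>=' is relational (level 7); '||' is logical OR (level 1)
Higher level binds tighter
'>=' has higher precedence than '||'


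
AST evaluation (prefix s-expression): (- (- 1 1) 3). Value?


Evaluate inner: (- 1 1) = 0
Evaluate root: (- 0 3) = -3
Result: -3


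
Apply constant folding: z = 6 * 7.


6 * 7 = 42 at compile time
Optimized: z = 42


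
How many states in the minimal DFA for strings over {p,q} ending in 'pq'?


Track the longest suffix of input matching a prefix of 'pq': 3 classes (prefixes of length 0..2)
Minimal DFA: 3 states


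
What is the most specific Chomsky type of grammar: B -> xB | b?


Right-linear: every RHS is a terminal or a terminal followed by one nonterminal
Classification: Type 3 (Regular)


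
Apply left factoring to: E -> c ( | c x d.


Common prefix: 'c'
Factored: E -> c E', E' -> ( | x d


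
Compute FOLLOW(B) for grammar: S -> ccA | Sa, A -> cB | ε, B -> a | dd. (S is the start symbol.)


$ ∈ FOLLOW(S). For each A -> αBβ: add FIRST(β)\{ε} to FOLLOW(B); if β nullable, add FOLLOW(A).
FOLLOW(B) = {$, a}


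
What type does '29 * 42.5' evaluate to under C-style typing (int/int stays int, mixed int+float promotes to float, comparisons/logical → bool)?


Operand types: int * float
Rule: mixed int/float promotes to float; int/int stays int
Result type: float


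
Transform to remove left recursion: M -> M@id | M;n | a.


Left-recursive alternatives: M@id, M;n; non-recursive: a
Introduce M': M -> aM', M' -> @idM' | ;nM' | ε


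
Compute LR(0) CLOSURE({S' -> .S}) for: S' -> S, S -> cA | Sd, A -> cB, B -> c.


Start: S' -> .S
For each item with dot before a nonterminal B, add B -> .γ for every B-production
Closure: [S' -> .S, S -> .cA, S -> .Sd]


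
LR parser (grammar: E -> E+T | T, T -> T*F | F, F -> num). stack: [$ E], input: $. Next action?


start symbol E on stack, input exhausted
Action: accept


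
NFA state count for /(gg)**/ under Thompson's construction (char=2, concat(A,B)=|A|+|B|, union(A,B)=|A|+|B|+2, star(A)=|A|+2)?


Syntax tree has 2 char leaf(s), 0 union(s), 2 star(s)
chars contribute 2×2 = 4; each union adds +2; each star adds +2
Total: 4 + 0 + 4 = 8 states


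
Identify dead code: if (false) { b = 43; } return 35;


condition is constant false, so the whole block is unreachable
Dead: 'if (false) { b = 43; }'


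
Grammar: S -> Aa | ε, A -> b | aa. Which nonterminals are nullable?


A nonterminal is nullable iff some alternative derives ε (directly, or every symbol in it is nullable)
Nullable: {S}


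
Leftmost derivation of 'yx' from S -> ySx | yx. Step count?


Derivation: S => yx
Steps: 1


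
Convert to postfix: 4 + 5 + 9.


Left to right (same or higher precedence on left)
Postfix: 4 5 + 9 +


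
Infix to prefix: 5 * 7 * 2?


left-to-right (same/higher precedence on left): tree is (* (* 5 7) 2)
Prefix: * * 5 7 2


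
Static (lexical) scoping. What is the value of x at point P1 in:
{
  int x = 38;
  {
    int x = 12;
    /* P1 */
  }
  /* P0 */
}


x declared in the same block as P1
x = 12


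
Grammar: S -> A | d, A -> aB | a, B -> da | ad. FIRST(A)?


Per alternative of A: FIRST(aB) = {a}; FIRST(a) = {a}
FIRST(A) = {a}


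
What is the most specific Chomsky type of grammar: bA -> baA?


LHS has context (more than one symbol) and |LHS| ≤ |RHS|
Classification: Type 1 (Context-Sensitive)


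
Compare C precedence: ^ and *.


'*' is multiplicative (level 10); '^' is bitwise XOR (level 4)
Higher level binds tighter
'*' has higher precedence than '^'


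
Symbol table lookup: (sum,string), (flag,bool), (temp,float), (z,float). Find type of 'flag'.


Lookup 'flag' → type bool


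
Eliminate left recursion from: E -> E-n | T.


Left-recursive alternatives: E-n; non-recursive: T
Introduce E': E -> TE', E' -> -nE' | ε


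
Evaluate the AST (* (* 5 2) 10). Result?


Evaluate inner: (* 5 2) = 10
Evaluate root: (* 10 10) = 100
Result: 100


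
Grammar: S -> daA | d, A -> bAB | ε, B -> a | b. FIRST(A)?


Per alternative of A: FIRST(bAB) = {b}; FIRST(ε) = {ε}
FIRST(A) = {b, ε}


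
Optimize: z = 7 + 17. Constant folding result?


7 + 17 = 24 at compile time
Optimized: z = 24


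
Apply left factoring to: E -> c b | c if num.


Common prefix: 'c'
Factored: E -> c E', E' -> b | if num


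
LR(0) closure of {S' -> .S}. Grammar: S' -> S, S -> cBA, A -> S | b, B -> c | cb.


Start: S' -> .S
For each item with dot before a nonterminal B, add B -> .γ for every B-production
Closure: [S' -> .S, S -> .cBA]


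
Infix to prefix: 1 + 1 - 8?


left-to-right (same/higher precedence on left): tree is (- (+ 1 1) 8)
Prefix: - + 1 1 8


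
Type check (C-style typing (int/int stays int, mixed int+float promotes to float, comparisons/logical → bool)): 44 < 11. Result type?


Operand types: int < int
Rule: comparison yields bool
Result type: bool


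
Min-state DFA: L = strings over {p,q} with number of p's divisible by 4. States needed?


Track (count of p) mod 4: states 0..3, accept at 0
Minimal DFA: 4 states


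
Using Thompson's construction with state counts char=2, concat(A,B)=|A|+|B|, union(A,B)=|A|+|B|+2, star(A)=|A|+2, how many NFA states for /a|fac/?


Syntax tree has 4 char leaf(s), 1 union(s), 0 star(s)
chars contribute 4×2 = 8; each union adds +2; each star adds +2
Total: 8 + 2 + 0 = 10 states


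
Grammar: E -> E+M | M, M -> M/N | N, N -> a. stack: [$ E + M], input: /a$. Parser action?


'/' can extend M; shift to build M -> M/N
Action: shift


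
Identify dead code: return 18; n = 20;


statement follows a return and is unreachable
Dead: 'n = 20'


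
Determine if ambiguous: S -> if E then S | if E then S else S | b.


dangling else: 'if E then if E then b else b' parses two ways
Ambiguous


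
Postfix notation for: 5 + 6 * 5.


* has higher precedence, evaluate 6*5 first
Postfix: 5 6 5 * +


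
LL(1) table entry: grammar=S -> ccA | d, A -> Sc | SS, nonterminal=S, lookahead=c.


For [S, c]: 'c' ∈ FIRST(ccA)
Entry: S -> ccA


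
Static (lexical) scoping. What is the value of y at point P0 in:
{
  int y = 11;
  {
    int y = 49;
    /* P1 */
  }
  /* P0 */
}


y declared in the same block as P0
y = 11


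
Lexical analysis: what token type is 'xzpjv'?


Pattern: letter/underscore followed by alphanumerics, not a keyword
Type: IDENTIFIER


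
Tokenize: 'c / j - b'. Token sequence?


Scan left to right, longest-match per lexeme
Tokens: ID(c), OP(/), ID(j), OP(-), ID(b)


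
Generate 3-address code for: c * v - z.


Break into single-operator statements:
t1 = c * v
t2 = t1 - z


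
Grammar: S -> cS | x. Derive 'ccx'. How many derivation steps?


Derivation: S => cS => ccS => ccx
Steps: 3


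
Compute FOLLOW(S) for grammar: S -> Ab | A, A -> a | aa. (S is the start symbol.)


$ ∈ FOLLOW(S). For each A -> αBβ: add FIRST(β)\{ε} to FOLLOW(B); if β nullable, add FOLLOW(A).
FOLLOW(S) = {$}


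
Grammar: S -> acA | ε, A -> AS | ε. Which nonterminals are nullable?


A nonterminal is nullable iff some alternative derives ε (directly, or every symbol in it is nullable)
Nullable: {A, S}


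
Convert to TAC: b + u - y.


Break into single-operator statements:
t1 = b + u
t2 = t1 - y


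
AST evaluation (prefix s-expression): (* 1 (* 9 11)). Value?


Evaluate inner: (* 9 11) = 99
Evaluate root: (* 1 99) = 99
Result: 99


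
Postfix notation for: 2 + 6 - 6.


Left to right (same or higher precedence on left)
Postfix: 2 6 + 6 -


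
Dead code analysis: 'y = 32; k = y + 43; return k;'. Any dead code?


y is read by k's definition; k is returned
No dead code


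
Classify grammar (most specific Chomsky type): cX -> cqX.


LHS has context (more than one symbol) and |LHS| ≤ |RHS|
Classification: Type 1 (Context-Sensitive)


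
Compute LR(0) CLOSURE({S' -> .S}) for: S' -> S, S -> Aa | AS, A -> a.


Start: S' -> .S
For each item with dot before a nonterminal B, add B -> .γ for every B-production
Closure: [S' -> .S, S -> .Aa, S -> .AS, A -> .a]


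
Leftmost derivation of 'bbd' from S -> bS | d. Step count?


Derivation: S => bS => bbS => bbd
Steps: 3


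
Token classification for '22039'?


Pattern: digits only
Type: INTEGER_LITERAL


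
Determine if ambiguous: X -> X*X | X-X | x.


'x*x-x' has two parse trees (no precedence encoded between * and -)
Ambiguous


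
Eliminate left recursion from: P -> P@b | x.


Left-recursive alternatives: P@b; non-recursive: x
Introduce P': P -> xP', P' -> @bP' | ε


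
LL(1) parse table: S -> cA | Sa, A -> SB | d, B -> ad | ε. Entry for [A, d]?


For [A, d]: 'd' ∈ FIRST(d)
Entry: A -> d


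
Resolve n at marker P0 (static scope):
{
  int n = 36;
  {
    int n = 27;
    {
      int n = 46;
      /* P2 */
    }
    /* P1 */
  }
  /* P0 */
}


n declared in the same block as P0
n = 36


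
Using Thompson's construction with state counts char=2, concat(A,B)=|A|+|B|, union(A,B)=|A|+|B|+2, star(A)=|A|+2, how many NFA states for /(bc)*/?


Syntax tree has 2 char leaf(s), 0 union(s), 1 star(s)
chars contribute 2×2 = 4; each union adds +2; each star adds +2
Total: 4 + 0 + 2 = 6 states


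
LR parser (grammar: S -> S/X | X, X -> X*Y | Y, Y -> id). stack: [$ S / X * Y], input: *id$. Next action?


handle 'X*Y' on top
Action: reduce (X -> X*Y)


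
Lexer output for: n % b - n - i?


Scan left to right, longest-match per lexeme
Tokens: ID(n), OP(%), ID(b), OP(-), ID(n), OP(-), ID(i)


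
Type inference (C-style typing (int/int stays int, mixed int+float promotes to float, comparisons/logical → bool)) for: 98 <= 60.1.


Operand types: int <= float
Rule: comparison yields bool
Result type: bool


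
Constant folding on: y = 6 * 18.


6 * 18 = 108 at compile time
Optimized: y = 108


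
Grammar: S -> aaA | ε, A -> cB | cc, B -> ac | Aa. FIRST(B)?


Per alternative of B: FIRST(ac) = {a}; FIRST(Aa) = {c}
FIRST(B) = {a, c}


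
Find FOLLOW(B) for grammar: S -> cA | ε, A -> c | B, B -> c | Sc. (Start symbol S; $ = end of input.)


$ ∈ FOLLOW(S). For each A -> αBβ: add FIRST(β)\{ε} to FOLLOW(B); if β nullable, add FOLLOW(A).
FOLLOW(B) = {$, c}


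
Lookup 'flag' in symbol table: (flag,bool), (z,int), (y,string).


Lookup 'flag' → type bool


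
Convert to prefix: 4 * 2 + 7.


left-to-right (same/higher precedence on left): tree is (+ (* 4 2) 7)
Prefix: + * 4 2 7


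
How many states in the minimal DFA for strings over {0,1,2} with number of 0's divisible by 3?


Track (count of 0) mod 3: states 0..2, accept at 0
Minimal DFA: 3 states


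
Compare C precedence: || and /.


'/' is multiplicative (level 10); '||' is logical OR (level 1)
Higher level binds tighter
'/' has higher precedence than '||'


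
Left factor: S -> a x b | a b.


Common prefix: 'a'
Factored: S -> a S', S' -> x b | b


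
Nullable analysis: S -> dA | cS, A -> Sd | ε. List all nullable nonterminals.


A nonterminal is nullable iff some alternative derives ε (directly, or every symbol in it is nullable)
Nullable: {A}


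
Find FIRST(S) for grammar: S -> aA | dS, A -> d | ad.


Per alternative of S: FIRST(aA) = {a}; FIRST(dS) = {d}
FIRST(S) = {a, d}


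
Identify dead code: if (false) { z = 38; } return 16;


condition is constant false, so the whole block is unreachable
Dead: 'if (false) { z = 38; }'


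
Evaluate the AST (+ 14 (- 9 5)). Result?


Evaluate inner: (- 9 5) = 4
Evaluate root: (+ 14 4) = 18
Result: 18


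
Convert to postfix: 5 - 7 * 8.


* has higher precedence, evaluate 7*8 first
Postfix: 5 7 8 * -


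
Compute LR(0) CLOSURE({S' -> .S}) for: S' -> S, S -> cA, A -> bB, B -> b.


Start: S' -> .S
For each item with dot before a nonterminal B, add B -> .γ for every B-production
Closure: [S' -> .S, S -> .cA]


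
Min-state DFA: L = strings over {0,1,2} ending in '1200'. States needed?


Track the longest suffix of input matching a prefix of '1200': 5 classes (prefixes of length 0..4)
Minimal DFA: 5 states


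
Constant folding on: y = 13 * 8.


13 * 8 = 104 at compile time
Optimized: y = 104


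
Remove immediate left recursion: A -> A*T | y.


Left-recursive alternatives: A*T; non-recursive: y
Introduce A': A -> yA', A' -> *TA' | ε


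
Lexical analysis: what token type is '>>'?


Pattern: operator symbol
Type: OPERATOR


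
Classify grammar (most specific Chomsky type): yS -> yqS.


LHS has context (more than one symbol) and |LHS| ≤ |RHS|
Classification: Type 1 (Context-Sensitive)


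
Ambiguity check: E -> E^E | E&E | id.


'id^id&id' has two parse trees (no precedence encoded between ^ and &)
Ambiguous


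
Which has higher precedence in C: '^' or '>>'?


'>>' is shift (level 8); '^' is bitwise XOR (level 4)
Higher level binds tighter
'>>' has higher precedence than '^'


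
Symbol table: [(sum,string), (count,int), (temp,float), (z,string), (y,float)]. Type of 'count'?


Lookup 'count' → type int


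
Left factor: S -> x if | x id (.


Common prefix: 'x'
Factored: S -> x S', S' -> if | id (


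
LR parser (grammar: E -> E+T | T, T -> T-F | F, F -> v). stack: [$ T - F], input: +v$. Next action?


handle 'T-F' on top
Action: reduce (T -> T-F)


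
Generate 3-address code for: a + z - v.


Break into single-operator statements:
t1 = a + z
t2 = t1 - v


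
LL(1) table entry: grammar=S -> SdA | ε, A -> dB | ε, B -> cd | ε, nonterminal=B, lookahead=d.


For [B, d]: ε is nullable and 'd' ∈ FOLLOW(B)
Entry: B -> ε


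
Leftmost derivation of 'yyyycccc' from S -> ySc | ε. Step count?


Derivation: S => ySc => yyScc => yyySccc => yyyyScccc => yyyycccc
Steps: 5


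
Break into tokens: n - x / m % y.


Scan left to right, longest-match per lexeme
Tokens: ID(n), OP(-), ID(x), OP(/), ID(m), OP(%), ID(y)


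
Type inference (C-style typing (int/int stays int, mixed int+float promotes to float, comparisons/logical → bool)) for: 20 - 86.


Operand types: int - int
Rule: mixed int/float promotes to float; int/int stays int
Result type: int


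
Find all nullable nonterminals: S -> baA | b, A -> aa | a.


A nonterminal is nullable iff some alternative derives ε (directly, or every symbol in it is nullable)
Nullable: {}


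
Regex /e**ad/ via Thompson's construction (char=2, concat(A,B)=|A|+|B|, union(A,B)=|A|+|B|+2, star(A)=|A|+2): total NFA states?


Syntax tree has 3 char leaf(s), 0 union(s), 2 star(s)
chars contribute 3×2 = 6; each union adds +2; each star adds +2
Total: 6 + 0 + 4 = 10 states


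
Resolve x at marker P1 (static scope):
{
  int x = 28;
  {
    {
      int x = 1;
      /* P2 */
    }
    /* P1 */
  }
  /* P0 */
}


P1's block does not declare x; resolves to the enclosing declaration at depth 0
x = 28


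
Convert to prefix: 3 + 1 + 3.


left-to-right (same/higher precedence on left): tree is (+ (+ 3 1) 3)
Prefix: + + 3 1 3


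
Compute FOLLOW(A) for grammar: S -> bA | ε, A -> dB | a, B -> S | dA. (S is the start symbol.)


$ ∈ FOLLOW(S). For each A -> αBβ: add FIRST(β)\{ε} to FOLLOW(B); if β nullable, add FOLLOW(A).
FOLLOW(A) = {$}


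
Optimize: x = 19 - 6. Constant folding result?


19 - 6 = 13 at compile time
Optimized: x = 13


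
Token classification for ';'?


Pattern: delimiter/punctuation
Type: PUNCTUATION


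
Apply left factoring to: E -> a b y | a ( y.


Common prefix: 'a'
Factored: E -> a E', E' -> b y | ( y


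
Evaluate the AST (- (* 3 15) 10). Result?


Evaluate inner: (* 3 15) = 45
Evaluate root: (- 45 10) = 35
Result: 35


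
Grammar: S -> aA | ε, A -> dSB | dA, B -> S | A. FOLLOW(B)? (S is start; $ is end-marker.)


$ ∈ FOLLOW(S). For each A -> αBβ: add FIRST(β)\{ε} to FOLLOW(B); if β nullable, add FOLLOW(A).
FOLLOW(B) = {$, a, d}


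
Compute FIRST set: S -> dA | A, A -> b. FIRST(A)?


Per alternative of A: FIRST(b) = {b}
FIRST(A) = {b}


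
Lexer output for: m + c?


Scan left to right, longest-match per lexeme
Tokens: ID(m), OP(+), ID(c)


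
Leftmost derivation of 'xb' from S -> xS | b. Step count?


Derivation: S => xS => xb
Steps: 2


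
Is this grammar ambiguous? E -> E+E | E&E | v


'v+v&v' has two parse trees (no precedence encoded between + and &)
Ambiguous


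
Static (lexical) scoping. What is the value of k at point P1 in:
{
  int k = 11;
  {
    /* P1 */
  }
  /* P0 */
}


P1's block does not declare k; resolves to the enclosing declaration at depth 0
k = 11


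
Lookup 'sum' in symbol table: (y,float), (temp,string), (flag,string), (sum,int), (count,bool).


Lookup 'sum' → type int


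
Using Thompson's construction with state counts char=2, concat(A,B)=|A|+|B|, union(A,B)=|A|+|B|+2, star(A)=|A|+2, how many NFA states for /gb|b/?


Syntax tree has 3 char leaf(s), 1 union(s), 0 star(s)
chars contribute 3×2 = 6; each union adds +2; each star adds +2
Total: 6 + 2 + 0 = 8 states


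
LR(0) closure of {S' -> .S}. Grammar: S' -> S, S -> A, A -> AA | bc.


Start: S' -> .S
For each item with dot before a nonterminal B, add B -> .γ for every B-production
Closure: [S' -> .S, S -> .A, A -> .AA, A -> .bc]


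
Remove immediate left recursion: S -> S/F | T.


Left-recursive alternatives: S/F; non-recursive: T
Introduce S': S -> TS', S' -> /FS' | ε


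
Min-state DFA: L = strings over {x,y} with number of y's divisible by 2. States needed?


Track (count of y) mod 2: states 0..1, accept at 0
Minimal DFA: 2 states


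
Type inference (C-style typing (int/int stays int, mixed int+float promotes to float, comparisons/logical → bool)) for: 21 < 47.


Operand types: int < int
Rule: comparison yields bool
Result type: bool


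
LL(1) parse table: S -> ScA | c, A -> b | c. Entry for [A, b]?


For [A, b]: 'b' ∈ FIRST(b)
Entry: A -> b


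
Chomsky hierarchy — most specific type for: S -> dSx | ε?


Single nonterminal LHS, but d^n x^n is not regular
Classification: Type 2 (Context-Free)


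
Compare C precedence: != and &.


'!=' is equality (level 6); '&' is bitwise AND (level 5)
Higher level binds tighter
'!=' has higher precedence than '&'


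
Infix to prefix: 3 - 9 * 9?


'*' binds tighter: tree is (- 3 (* 9 9))
Prefix: - 3 * 9 9


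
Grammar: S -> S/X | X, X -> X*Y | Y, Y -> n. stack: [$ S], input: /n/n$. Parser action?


shift '/' to continue S -> S/X
Action: shift


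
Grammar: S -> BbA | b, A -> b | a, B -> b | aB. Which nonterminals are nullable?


A nonterminal is nullable iff some alternative derives ε (directly, or every symbol in it is nullable)
Nullable: {}


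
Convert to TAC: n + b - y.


Break into single-operator statements:
t1 = n + b
t2 = t1 - y


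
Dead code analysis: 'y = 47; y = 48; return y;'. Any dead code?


first assignment to y is overwritten before any read
Dead: 'y = 47'


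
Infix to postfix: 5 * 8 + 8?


Left to right (same or higher precedence on left)
Postfix: 5 8 * 8 +


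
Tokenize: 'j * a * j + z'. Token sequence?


Scan left to right, longest-match per lexeme
Tokens: ID(j), OP(*), ID(a), OP(*), ID(j), OP(+), ID(z)


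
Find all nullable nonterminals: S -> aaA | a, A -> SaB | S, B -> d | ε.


A nonterminal is nullable iff some alternative derives ε (directly, or every symbol in it is nullable)
Nullable: {B}


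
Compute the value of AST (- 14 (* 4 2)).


Evaluate inner: (* 4 2) = 8
Evaluate root: (- 14 8) = 6
Result: 6


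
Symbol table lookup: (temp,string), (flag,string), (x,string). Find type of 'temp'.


Lookup 'temp' → type string


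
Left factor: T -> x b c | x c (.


Common prefix: 'x'
Factored: T -> x T', T' -> b c | c (


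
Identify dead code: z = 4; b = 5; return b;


z is assigned but never read
Dead: 'z = 4'


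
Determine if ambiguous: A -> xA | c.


right-linear, alternatives start with distinct terminals 'x' vs 'c': unique leftmost derivation
Unambiguous


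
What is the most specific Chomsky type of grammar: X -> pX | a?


Right-linear: every RHS is a terminal or a terminal followed by one nonterminal
Classification: Type 3 (Regular)


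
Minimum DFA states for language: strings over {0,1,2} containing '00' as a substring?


KMP-style automaton: 2 progress states + 1 absorbing accept = 3
Minimal DFA: 3 states


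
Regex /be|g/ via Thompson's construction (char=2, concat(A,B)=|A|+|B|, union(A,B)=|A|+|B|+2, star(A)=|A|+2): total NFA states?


Syntax tree has 3 char leaf(s), 1 union(s), 0 star(s)
chars contribute 3×2 = 6; each union adds +2; each star adds +2
Total: 6 + 2 + 0 = 8 states


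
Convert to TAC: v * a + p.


Break into single-operator statements:
t1 = v * a
t2 = t1 + p
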